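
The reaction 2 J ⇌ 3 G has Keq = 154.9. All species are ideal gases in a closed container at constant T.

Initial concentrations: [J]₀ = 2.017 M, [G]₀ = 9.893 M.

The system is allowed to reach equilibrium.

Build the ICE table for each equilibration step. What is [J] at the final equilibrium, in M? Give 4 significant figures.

Q₀ = 238 vs Keq = 154.9 ⇒ Q>K, reverse
Step 1:
                  J         G
  init        2.017     9.893
  Δ          0.3093    -0.464
  eq          2.326     9.429
  solve Keq expr → x = -0.1547; check Q = 154.9

[J]_eq = 2.326 M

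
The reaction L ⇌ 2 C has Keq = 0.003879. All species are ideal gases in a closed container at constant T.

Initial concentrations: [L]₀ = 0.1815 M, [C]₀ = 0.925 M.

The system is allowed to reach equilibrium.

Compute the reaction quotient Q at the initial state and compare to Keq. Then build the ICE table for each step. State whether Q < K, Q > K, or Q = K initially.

Q₀ = 4.714; Q > K (proceeds reverse)

Q₀ = 4.714 vs Keq = 0.003879 ⇒ Q>K, reverse
Step 1:
                  L         C
  I          0.1815     0.925
  C           0.438    -0.876
  E          0.6195   0.04902
  solve Keq expr → x = -0.438; check Q = 0.003879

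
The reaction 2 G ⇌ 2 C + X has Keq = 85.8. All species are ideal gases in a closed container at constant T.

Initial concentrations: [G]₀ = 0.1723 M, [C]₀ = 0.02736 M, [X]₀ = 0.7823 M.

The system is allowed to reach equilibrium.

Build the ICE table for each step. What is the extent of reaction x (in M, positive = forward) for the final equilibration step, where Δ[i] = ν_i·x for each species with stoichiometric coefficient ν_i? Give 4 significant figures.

Q₀ = 0.01973 vs Keq = 85.8 ⇒ Q<K, forward
Step 1:
                  G         C         X
  init       0.1723   0.02736    0.7823
  Δ         -0.1541    0.1541   0.07707
  eq        0.01816    0.1815    0.8594
  solve Keq expr → x = 0.07707; check Q = 85.8

x = 0.07707 M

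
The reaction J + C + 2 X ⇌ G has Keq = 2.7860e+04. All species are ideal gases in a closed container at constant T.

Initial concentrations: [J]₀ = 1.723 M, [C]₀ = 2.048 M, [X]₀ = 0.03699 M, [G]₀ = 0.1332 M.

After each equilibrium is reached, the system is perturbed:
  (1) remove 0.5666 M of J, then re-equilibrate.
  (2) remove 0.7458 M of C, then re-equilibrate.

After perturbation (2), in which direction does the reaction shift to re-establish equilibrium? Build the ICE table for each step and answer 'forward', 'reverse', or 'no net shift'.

Q₀ = 27.59 vs Keq = 2.7860e+04 ⇒ Q<K, forward
Step 1:
                   J          C          X          G
  I            1.723      2.048    0.03699     0.1332
  C         -0.01787   -0.01787   -0.03574    0.01787
  E            1.705       2.03   0.001252     0.1511
  solve Keq expr → x = 0.01787; check Q = 2.7860e+04
Then remove 0.5666 M of J.
Step 2:
                   J          C          X          G
  I            1.139       2.03   0.001252     0.1511
  C       1.3962e-04 1.3962e-04 2.7923e-04 -1.3962e-04
  E            1.139       2.03   0.001531     0.1509
  solve Keq expr → x = -1.3962e-04; check Q = 2.7860e+04
Then remove 0.7458 M of C.
Step 3:
                   J          C          X          G
  I            1.139      1.284   0.001531     0.1509
  C       1.9610e-04 1.9610e-04 3.9221e-04 -1.9610e-04
  E            1.139      1.285   0.001923     0.1507
  solve Keq expr → x = -1.9610e-04; check Q = 2.7860e+04

Direction: reverse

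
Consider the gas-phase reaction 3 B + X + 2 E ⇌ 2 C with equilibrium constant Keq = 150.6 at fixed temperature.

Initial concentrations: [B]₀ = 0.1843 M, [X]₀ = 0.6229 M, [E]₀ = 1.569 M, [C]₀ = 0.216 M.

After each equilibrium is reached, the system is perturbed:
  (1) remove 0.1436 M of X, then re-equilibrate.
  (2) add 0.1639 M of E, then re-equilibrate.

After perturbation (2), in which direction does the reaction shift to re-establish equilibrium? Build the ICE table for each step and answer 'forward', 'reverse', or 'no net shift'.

Direction: forward

Q₀ = 4.86 vs Keq = 150.6 ⇒ Q<K, forward
Step 1:
                   B          X          E          C
  init        0.1843     0.6229      1.569      0.216
  Δ          -0.1093   -0.03643   -0.07286    0.07286
  eq         0.07501     0.5865      1.496     0.2889
  solve Keq expr → x = 0.03643; check Q = 150.6
Then remove 0.1436 M of X.
Step 2:
                   B          X          E          C
  init       0.07501     0.4429      1.496     0.2889
  Δ         0.006283   0.002094   0.004189  -0.004189
  eq         0.08129      0.445        1.5     0.2847
  solve Keq expr → x = -0.002094; check Q = 150.6
Then add 0.1639 M of E.
Step 3:
                   B          X          E          C
  init       0.08129      0.445      1.664     0.2847
  Δ        -0.004689  -0.001563  -0.003126   0.003126
  eq          0.0766     0.4434      1.661     0.2878
  solve Keq expr → x = 0.001563; check Q = 150.6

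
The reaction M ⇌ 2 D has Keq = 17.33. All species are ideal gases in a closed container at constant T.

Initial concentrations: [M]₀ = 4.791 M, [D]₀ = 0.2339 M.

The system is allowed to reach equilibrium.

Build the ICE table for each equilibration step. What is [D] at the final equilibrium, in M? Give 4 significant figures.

Q₀ = 0.01142 vs Keq = 17.33 ⇒ Q<K, forward
Step 1:
                    M           D
  Initial       4.791      0.2339
  Change       -2.812       5.623
  Equil         1.979       5.857
  solve Keq expr → x = 2.812; check Q = 17.33

[D]_eq = 5.857 M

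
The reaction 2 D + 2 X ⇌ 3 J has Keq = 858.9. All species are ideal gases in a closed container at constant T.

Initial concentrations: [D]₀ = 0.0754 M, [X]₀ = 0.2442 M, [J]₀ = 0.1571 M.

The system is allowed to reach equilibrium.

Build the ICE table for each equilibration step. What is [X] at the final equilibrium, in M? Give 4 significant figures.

[X]_eq = 0.1898 M

Q₀ = 11.44 vs Keq = 858.9 ⇒ Q<K, forward
Step 1:
                    D           X           J
  Initial      0.0754      0.2442      0.1571
  Change     -0.05443    -0.05443     0.08164
  Equil       0.02097      0.1898      0.2387
  solve Keq expr → x = 0.02721; check Q = 858.9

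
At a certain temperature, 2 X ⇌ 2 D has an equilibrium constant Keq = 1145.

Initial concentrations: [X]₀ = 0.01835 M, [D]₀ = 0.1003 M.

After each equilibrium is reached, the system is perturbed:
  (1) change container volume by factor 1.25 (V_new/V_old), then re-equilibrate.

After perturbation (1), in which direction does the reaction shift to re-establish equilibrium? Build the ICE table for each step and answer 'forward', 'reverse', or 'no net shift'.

Q₀ = 29.88 vs Keq = 1145 ⇒ Q<K, forward
Step 1:
                    X           D
  I           0.01835      0.1003
  C          -0.01494     0.01494
  E          0.003406      0.1152
  solve Keq expr → x = 0.007472; check Q = 1145
Then change container volume by factor 1.25 (V_new/V_old).
Step 2:
                    X           D
  I          0.002725      0.0922
  C                 0           0
  E          0.002725      0.0922
  solve Keq expr → x = 0; check Q = 1145

Direction: no net shift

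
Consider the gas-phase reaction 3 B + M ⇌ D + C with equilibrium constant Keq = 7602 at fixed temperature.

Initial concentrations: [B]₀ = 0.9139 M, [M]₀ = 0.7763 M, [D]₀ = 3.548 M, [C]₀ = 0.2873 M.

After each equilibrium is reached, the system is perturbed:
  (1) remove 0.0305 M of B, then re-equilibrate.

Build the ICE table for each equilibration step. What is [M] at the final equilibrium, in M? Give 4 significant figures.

Q₀ = 1.72 vs Keq = 7602 ⇒ Q<K, forward
Step 1:
                   B          M          D          C
  Initial     0.9139     0.7763      3.548     0.2873
  Change      -0.831     -0.277      0.277      0.277
  Equil      0.08285     0.4993      3.825     0.5643
  solve Keq expr → x = 0.277; check Q = 7602
Then remove 0.0305 M of B.
Step 2:
                   B          M          D          C
  Initial    0.05235     0.4993      3.825     0.5643
  Change     0.02942   0.009805  -0.009805  -0.009805
  Equil      0.08177     0.5091      3.815     0.5545
  solve Keq expr → x = -0.009805; check Q = 7602

[M]_eq = 0.5091 M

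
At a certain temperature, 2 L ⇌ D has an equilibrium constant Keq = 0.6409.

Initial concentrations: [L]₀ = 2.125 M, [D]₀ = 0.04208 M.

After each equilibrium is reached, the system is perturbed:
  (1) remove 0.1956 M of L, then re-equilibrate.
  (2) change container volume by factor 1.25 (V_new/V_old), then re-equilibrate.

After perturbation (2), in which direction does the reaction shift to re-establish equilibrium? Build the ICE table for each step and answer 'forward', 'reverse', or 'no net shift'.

Direction: reverse

Q₀ = 0.009319 vs Keq = 0.6409 ⇒ Q<K, forward
Step 1:
                   L          D
  init         2.125    0.04208
  Δ           -1.146     0.5728
  eq          0.9795     0.6148
  solve Keq expr → x = 0.5728; check Q = 0.6409
Then remove 0.1956 M of L.
Step 2:
                   L          D
  init        0.7839     0.6148
  Δ           0.1387   -0.06935
  eq          0.9226     0.5455
  solve Keq expr → x = -0.06935; check Q = 0.6409
Then change container volume by factor 1.25 (V_new/V_old).
Step 3:
                   L          D
  init        0.7381     0.4364
  Δ          0.05882   -0.02941
  eq          0.7969      0.407
  solve Keq expr → x = -0.02941; check Q = 0.6409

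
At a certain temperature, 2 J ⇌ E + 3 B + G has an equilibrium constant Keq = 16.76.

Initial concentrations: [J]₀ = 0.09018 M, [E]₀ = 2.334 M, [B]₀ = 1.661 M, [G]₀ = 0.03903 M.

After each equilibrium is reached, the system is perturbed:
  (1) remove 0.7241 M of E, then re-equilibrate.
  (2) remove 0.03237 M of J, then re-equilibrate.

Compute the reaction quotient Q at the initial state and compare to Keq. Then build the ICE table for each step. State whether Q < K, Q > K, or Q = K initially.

Q₀ = 51.33; Q > K (proceeds reverse)

Q₀ = 51.33 vs Keq = 16.76 ⇒ Q>K, reverse
Step 1:
                    J           E           B           G
  Initial     0.09018       2.334       1.661     0.03903
  Change      0.02928    -0.01464    -0.04392    -0.01464
  Equil        0.1195       2.319       1.617     0.02439
  solve Keq expr → x = -0.01464; check Q = 16.76
Then remove 0.7241 M of E.
Step 2:
                    J           E           B           G
  Initial      0.1195       1.595       1.617     0.02439
  Change    -0.009533    0.004767      0.0143    0.004767
  Equil        0.1099         1.6       1.631     0.02916
  solve Keq expr → x = 0.004767; check Q = 16.76
Then remove 0.03237 M of J.
Step 3:
                    J           E           B           G
  Initial     0.07756         1.6       1.631     0.02916
  Change        0.015   -0.007502    -0.02251   -0.007502
  Equil       0.09256       1.593       1.609     0.02165
  solve Keq expr → x = -0.007502; check Q = 16.76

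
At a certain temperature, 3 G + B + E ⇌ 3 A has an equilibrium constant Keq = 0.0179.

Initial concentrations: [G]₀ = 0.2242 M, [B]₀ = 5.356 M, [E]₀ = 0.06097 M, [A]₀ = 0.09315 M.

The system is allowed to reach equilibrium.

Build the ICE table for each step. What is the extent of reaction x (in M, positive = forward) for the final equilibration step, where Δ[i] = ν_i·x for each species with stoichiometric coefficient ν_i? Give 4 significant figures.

x = -0.01393 M

Q₀ = 0.2196 vs Keq = 0.0179 ⇒ Q>K, reverse
Step 1:
                  G         B         E         A
  init       0.2242     5.356   0.06097   0.09315
  Δ         0.04179   0.01393   0.01393  -0.04179
  eq          0.266      5.37    0.0749   0.05136
  solve Keq expr → x = -0.01393; check Q = 0.0179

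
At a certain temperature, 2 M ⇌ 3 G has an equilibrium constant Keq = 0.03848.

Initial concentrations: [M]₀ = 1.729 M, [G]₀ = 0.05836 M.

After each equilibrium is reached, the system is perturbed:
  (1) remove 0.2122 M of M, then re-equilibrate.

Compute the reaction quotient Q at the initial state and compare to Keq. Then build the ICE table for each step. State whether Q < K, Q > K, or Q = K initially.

Q₀ = 6.6490e-05 vs Keq = 0.03848 ⇒ Q<K, forward
Step 1:
                    M           G
  I             1.729     0.05836
  C           -0.2529      0.3793
  E             1.476      0.4377
  solve Keq expr → x = 0.1264; check Q = 0.03848
Then remove 0.2122 M of M.
Step 2:
                    M           G
  I             1.264      0.4377
  C            0.0252    -0.03779
  E             1.289      0.3999
  solve Keq expr → x = -0.0126; check Q = 0.03848

Q₀ = 6.6490e-05; Q < K (proceeds forward)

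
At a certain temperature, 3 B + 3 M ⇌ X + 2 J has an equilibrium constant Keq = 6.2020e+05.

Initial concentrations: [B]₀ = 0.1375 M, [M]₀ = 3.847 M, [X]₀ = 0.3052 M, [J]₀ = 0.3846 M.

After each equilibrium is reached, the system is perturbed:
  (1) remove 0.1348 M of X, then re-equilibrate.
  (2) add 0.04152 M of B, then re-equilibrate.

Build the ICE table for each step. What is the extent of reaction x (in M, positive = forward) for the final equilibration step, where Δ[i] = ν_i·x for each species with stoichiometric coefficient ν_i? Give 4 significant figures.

Q₀ = 0.305 vs Keq = 6.2020e+05 ⇒ Q<K, forward
Step 1:
                   B          M          X          J
  Initial     0.1375      3.847     0.3052     0.3846
  Change     -0.1361    -0.1361    0.04538    0.09076
  Equil     0.001357      3.711     0.3506     0.4754
  solve Keq expr → x = 0.04538; check Q = 6.2020e+05
Then remove 0.1348 M of X.
Step 2:
                   B          M          X          J
  Initial   0.001357      3.711     0.2158     0.4754
  Change  -2.0231e-04 -2.0231e-04 6.7438e-05 1.3488e-04
  Equil     0.001155      3.711     0.2158     0.4755
  solve Keq expr → x = 6.7438e-05; check Q = 6.2020e+05
Then add 0.04152 M of B.
Step 3:
                   B          M          X          J
  Initial    0.04267      3.711     0.2158     0.4755
  Change    -0.04144   -0.04144    0.01381    0.02762
  Equil     0.001238      3.669     0.2297     0.5031
  solve Keq expr → x = 0.01381; check Q = 6.2020e+05

x = 0.01381 M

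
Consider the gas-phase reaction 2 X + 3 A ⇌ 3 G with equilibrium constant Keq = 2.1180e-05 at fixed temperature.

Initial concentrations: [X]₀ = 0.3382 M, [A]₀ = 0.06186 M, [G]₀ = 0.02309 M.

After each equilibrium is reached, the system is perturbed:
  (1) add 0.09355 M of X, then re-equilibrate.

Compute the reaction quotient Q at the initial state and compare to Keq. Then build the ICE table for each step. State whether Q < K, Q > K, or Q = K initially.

Q₀ = 0.4547; Q > K (proceeds reverse)

Q₀ = 0.4547 vs Keq = 2.1180e-05 ⇒ Q>K, reverse
Step 1:
                   X          A          G
  Initial     0.3382    0.06186    0.02309
  Change     0.01462    0.02193   -0.02193
  Equil       0.3528    0.08379   0.001158
  solve Keq expr → x = -0.007311; check Q = 2.1180e-05
Then add 0.09355 M of X.
Step 2:
                   X          A          G
  Initial     0.4464    0.08379   0.001158
  Change  -1.2875e-04 -1.9312e-04 1.9312e-04
  Equil       0.4462     0.0836   0.001351
  solve Keq expr → x = 6.4374e-05; check Q = 2.1180e-05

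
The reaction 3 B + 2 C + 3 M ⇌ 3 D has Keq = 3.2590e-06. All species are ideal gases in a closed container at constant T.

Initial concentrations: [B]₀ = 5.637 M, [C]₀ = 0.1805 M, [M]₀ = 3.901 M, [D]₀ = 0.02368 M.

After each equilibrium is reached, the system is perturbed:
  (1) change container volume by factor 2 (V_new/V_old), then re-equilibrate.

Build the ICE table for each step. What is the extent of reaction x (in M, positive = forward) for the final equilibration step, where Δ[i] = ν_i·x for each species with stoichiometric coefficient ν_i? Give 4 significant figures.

x = -0.008886 M

Q₀ = 3.8328e-08 vs Keq = 3.2590e-06 ⇒ Q<K, forward
Step 1:
                    B           C           M           D
  I             5.637      0.1805       3.901     0.02368
  C          -0.06164     -0.0411    -0.06164     0.06164
  E             5.575      0.1394       3.839     0.08532
  solve Keq expr → x = 0.02055; check Q = 3.2590e-06
Then change container volume by factor 2 (V_new/V_old).
Step 2:
                    B           C           M           D
  I             2.788      0.0697        1.92     0.04266
  C           0.02666     0.01777     0.02666    -0.02666
  E             2.814     0.08747       1.946       0.016
  solve Keq expr → x = -0.008886; check Q = 3.2590e-06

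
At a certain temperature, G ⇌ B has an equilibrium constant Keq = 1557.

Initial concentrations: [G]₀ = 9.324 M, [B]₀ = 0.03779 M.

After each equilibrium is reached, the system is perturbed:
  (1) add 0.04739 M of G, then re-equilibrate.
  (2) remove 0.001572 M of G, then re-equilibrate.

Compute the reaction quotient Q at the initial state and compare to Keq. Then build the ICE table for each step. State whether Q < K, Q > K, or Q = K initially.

Q₀ = 0.004053; Q < K (proceeds forward)

Q₀ = 0.004053 vs Keq = 1557 ⇒ Q<K, forward
Step 1:
                   G          B
  I            9.324    0.03779
  C           -9.318      9.318
  E         0.006009      9.356
  solve Keq expr → x = 9.318; check Q = 1557
Then add 0.04739 M of G.
Step 2:
                   G          B
  I           0.0534      9.356
  C         -0.04736    0.04736
  E         0.006039      9.403
  solve Keq expr → x = 0.04736; check Q = 1557
Then remove 0.001572 M of G.
Step 3:
                   G          B
  I         0.004467      9.403
  C         0.001571  -0.001571
  E         0.006038      9.402
  solve Keq expr → x = -0.001571; check Q = 1557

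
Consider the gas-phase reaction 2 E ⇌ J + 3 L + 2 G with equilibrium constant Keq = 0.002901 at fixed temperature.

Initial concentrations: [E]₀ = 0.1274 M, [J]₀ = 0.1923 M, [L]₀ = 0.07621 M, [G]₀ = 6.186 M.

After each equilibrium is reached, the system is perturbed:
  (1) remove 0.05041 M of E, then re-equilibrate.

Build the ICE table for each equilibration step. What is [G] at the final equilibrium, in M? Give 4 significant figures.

[G]_eq = 6.147 M

Q₀ = 0.2007 vs Keq = 0.002901 ⇒ Q>K, reverse
Step 1:
                   E          J          L          G
  I           0.1274     0.1923    0.07621      6.186
  C          0.03568   -0.01784   -0.05351   -0.03568
  E           0.1631     0.1745     0.0227       6.15
  solve Keq expr → x = -0.01784; check Q = 0.002901
Then remove 0.05041 M of E.
Step 2:
                   E          J          L          G
  I           0.1127     0.1745     0.0227       6.15
  C         0.003054  -0.001527  -0.004581  -0.003054
  E           0.1157     0.1729    0.01812      6.147
  solve Keq expr → x = -0.001527; check Q = 0.002901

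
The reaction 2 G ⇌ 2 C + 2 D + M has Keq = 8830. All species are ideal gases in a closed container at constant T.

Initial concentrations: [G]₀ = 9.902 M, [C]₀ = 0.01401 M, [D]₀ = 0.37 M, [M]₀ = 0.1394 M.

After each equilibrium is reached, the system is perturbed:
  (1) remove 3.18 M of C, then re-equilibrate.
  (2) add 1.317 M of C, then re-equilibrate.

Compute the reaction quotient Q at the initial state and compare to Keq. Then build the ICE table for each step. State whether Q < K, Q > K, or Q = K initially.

Q₀ = 3.8203e-08; Q < K (proceeds forward)

Q₀ = 3.8203e-08 vs Keq = 8830 ⇒ Q<K, forward
Step 1:
                   G          C          D          M
  Initial      9.902    0.01401       0.37     0.1394
  Change      -8.309      8.309      8.309      4.155
  Equil        1.593      8.323      8.679      4.294
  solve Keq expr → x = 4.155; check Q = 8830
Then remove 3.18 M of C.
Step 2:
                   G          C          D          M
  Initial      1.593      5.143      8.679      4.294
  Change     -0.4413     0.4413     0.4413     0.2207
  Equil        1.152      5.584       9.12      4.515
  solve Keq expr → x = 0.2207; check Q = 8830
Then add 1.317 M of C.
Step 3:
                   G          C          D          M
  Initial      1.152      6.901       9.12      4.515
  Change      0.1895    -0.1895    -0.1895   -0.09474
  Equil        1.341      6.712      8.931       4.42
  solve Keq expr → x = -0.09474; check Q = 8830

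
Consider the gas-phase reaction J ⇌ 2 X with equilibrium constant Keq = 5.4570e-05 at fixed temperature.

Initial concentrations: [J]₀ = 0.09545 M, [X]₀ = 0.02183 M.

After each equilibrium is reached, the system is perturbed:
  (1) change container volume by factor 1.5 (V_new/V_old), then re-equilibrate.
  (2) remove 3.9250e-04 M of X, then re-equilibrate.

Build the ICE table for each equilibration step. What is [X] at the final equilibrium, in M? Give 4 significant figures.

Q₀ = 0.004993 vs Keq = 5.4570e-05 ⇒ Q>K, reverse
Step 1:
                   J          X
  Initial    0.09545    0.02183
  Change    0.009717   -0.01943
  Equil       0.1052   0.002396
  solve Keq expr → x = -0.009717; check Q = 5.4570e-05
Then change container volume by factor 1.5 (V_new/V_old).
Step 2:
                   J          X
  Initial    0.07011   0.001597
  Change  -1.7822e-04 3.5645e-04
  Equil      0.06993   0.001954
  solve Keq expr → x = 1.7822e-04; check Q = 5.4570e-05
Then remove 3.9250e-04 M of X.
Step 3:
                   J          X
  Initial    0.06993   0.001561
  Change  -1.9489e-04 3.8978e-04
  Equil      0.06974   0.001951
  solve Keq expr → x = 1.9489e-04; check Q = 5.4570e-05

[X]_eq = 0.001951 M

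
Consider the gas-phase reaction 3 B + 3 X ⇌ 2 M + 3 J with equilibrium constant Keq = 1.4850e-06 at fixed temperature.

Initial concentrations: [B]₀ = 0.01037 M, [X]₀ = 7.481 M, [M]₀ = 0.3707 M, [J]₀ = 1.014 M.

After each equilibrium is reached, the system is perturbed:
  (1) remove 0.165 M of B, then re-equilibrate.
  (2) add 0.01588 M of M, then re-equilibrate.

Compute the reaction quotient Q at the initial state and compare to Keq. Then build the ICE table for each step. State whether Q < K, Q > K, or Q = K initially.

Q₀ = 306.9; Q > K (proceeds reverse)

Q₀ = 306.9 vs Keq = 1.4850e-06 ⇒ Q>K, reverse
Step 1:
                    B           X           M           J
  init        0.01037       7.481      0.3707       1.014
  Δ            0.5122      0.5122     -0.3414     -0.5122
  eq           0.5225       7.993     0.02926      0.5018
  solve Keq expr → x = -0.1707; check Q = 1.4850e-06
Then remove 0.165 M of B.
Step 2:
                    B           X           M           J
  init         0.3575       7.993     0.02926      0.5018
  Δ           0.01596     0.01596    -0.01064    -0.01596
  eq           0.3735       8.009     0.01862      0.4859
  solve Keq expr → x = -0.005322; check Q = 1.4850e-06
Then add 0.01588 M of M.
Step 3:
                    B           X           M           J
  init         0.3735       8.009      0.0345      0.4859
  Δ           0.01956     0.01956    -0.01304    -0.01956
  eq           0.3931       8.029     0.02145      0.4663
  solve Keq expr → x = -0.006521; check Q = 1.4850e-06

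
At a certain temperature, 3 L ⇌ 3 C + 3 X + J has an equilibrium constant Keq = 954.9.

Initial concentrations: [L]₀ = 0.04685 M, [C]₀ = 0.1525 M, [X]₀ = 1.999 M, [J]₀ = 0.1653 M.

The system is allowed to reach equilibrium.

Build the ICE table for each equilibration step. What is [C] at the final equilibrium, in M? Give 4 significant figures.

[C]_eq = 0.1788 M

Q₀ = 45.54 vs Keq = 954.9 ⇒ Q<K, forward
Step 1:
                    L           C           X           J
  Initial     0.04685      0.1525       1.999      0.1653
  Change     -0.02632     0.02632     0.02632    0.008772
  Equil       0.02053      0.1788       2.025      0.1741
  solve Keq expr → x = 0.008772; check Q = 954.9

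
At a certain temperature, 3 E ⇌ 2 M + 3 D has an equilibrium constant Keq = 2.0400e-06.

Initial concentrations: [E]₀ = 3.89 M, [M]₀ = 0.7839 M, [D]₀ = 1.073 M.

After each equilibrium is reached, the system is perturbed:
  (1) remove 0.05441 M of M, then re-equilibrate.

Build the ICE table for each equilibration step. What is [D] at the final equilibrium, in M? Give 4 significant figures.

[D]_eq = 0.2098 M

Q₀ = 0.0129 vs Keq = 2.0400e-06 ⇒ Q>K, reverse
Step 1:
                    E           M           D
  Initial        3.89      0.7839       1.073
  Change         0.89     -0.5933       -0.89
  Equil          4.78      0.1906       0.183
  solve Keq expr → x = -0.2967; check Q = 2.0400e-06
Then remove 0.05441 M of M.
Step 2:
                    E           M           D
  Initial        4.78      0.1362       0.183
  Change     -0.02676     0.01784     0.02676
  Equil         4.753       0.154      0.2098
  solve Keq expr → x = 0.008918; check Q = 2.0400e-06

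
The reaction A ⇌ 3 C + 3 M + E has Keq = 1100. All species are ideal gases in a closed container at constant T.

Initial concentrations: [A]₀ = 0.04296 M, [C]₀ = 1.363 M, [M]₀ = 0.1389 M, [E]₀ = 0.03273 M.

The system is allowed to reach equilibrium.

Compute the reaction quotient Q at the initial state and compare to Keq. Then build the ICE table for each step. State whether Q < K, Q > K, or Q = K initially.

Q₀ = 0.00517 vs Keq = 1100 ⇒ Q<K, forward
Step 1:
                  A         C         M         E
  Initial   0.04296     1.363    0.1389   0.03273
  Change   -0.04296    0.1289    0.1289   0.04296
  Equil   4.3861e-06     1.492    0.2678   0.07569
  solve Keq expr → x = 0.04296; check Q = 1100

Q₀ = 0.00517; Q < K (proceeds forward)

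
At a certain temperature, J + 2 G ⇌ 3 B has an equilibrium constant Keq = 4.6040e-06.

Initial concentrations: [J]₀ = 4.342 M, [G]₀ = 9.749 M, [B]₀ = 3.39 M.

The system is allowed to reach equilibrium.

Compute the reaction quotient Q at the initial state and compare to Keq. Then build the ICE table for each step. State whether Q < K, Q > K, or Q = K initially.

Q₀ = 0.0944 vs Keq = 4.6040e-06 ⇒ Q>K, reverse
Step 1:
                  J         G         B
  Initial     4.342     9.749      3.39
  Change      1.079     2.158    -3.238
  Equil       5.421     11.91    0.1524
  solve Keq expr → x = -1.079; check Q = 4.6040e-06

Q₀ = 0.0944; Q > K (proceeds reverse)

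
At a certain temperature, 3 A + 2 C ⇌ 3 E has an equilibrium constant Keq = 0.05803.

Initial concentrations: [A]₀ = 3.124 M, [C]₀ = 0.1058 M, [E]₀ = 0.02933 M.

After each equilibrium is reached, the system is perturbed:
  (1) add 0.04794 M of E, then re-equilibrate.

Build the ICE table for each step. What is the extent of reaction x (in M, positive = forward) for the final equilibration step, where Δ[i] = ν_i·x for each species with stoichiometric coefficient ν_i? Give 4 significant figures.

x = -0.006322 M

Q₀ = 7.3932e-05 vs Keq = 0.05803 ⇒ Q<K, forward
Step 1:
                    A           C           E
  I             3.124      0.1058     0.02933
  C           -0.1022    -0.06811      0.1022
  E             3.022     0.03769      0.1315
  solve Keq expr → x = 0.03406; check Q = 0.05803
Then add 0.04794 M of E.
Step 2:
                    A           C           E
  I             3.022     0.03769      0.1794
  C           0.01897     0.01264    -0.01897
  E             3.041     0.05033      0.1605
  solve Keq expr → x = -0.006322; check Q = 0.05803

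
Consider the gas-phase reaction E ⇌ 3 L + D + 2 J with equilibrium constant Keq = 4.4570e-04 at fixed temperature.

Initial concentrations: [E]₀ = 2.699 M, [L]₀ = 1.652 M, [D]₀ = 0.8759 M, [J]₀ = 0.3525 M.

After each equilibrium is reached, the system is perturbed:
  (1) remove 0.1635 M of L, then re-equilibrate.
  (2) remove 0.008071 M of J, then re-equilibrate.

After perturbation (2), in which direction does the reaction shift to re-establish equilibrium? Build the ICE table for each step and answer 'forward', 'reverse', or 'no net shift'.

Direction: forward

Q₀ = 0.1818 vs Keq = 4.4570e-04 ⇒ Q>K, reverse
Step 1:
                    E           L           D           J
  I             2.699       1.652      0.8759      0.3525
  C            0.1597      -0.479     -0.1597     -0.3193
  E             2.859       1.173      0.7162      0.0332
  solve Keq expr → x = -0.1597; check Q = 4.4570e-04
Then remove 0.1635 M of L.
Step 2:
                    E           L           D           J
  I             2.859        1.01      0.7162      0.0332
  C         -0.003779     0.01134    0.003779    0.007558
  E             2.855       1.021        0.72     0.04075
  solve Keq expr → x = 0.003779; check Q = 4.4570e-04
Then remove 0.008071 M of J.
Step 3:
                    E           L           D           J
  I             2.855       1.021        0.72     0.03268
  C         -0.003649     0.01095    0.003649    0.007297
  E             2.851       1.032      0.7237     0.03998
  solve Keq expr → x = 0.003649; check Q = 4.4570e-04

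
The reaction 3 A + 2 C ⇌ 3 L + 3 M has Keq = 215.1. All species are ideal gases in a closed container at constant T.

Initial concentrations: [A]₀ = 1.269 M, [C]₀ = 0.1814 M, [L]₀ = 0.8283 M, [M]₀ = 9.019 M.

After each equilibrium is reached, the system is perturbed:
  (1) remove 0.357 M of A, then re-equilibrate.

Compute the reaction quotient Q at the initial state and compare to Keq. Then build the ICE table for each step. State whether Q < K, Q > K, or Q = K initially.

Q₀ = 6200; Q > K (proceeds reverse)

Q₀ = 6200 vs Keq = 215.1 ⇒ Q>K, reverse
Step 1:
                   A          C          L          M
  Initial      1.269     0.1814     0.8283      9.019
  Change      0.2814     0.1876    -0.2814    -0.2814
  Equil         1.55      0.369     0.5469      8.738
  solve Keq expr → x = -0.09379; check Q = 215.1
Then remove 0.357 M of A.
Step 2:
                   A          C          L          M
  Initial      1.193      0.369     0.5469      8.738
  Change     0.06516    0.04344   -0.06516   -0.06516
  Equil        1.259     0.4124     0.4818      8.672
  solve Keq expr → x = -0.02172; check Q = 215.1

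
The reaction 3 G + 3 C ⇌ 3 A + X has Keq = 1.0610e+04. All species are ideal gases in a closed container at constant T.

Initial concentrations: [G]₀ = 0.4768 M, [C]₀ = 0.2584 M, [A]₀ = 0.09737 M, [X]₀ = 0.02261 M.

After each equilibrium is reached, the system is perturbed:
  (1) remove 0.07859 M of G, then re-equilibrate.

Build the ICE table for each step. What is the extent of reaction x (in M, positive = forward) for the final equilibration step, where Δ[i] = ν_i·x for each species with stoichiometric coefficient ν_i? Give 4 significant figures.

Q₀ = 0.01116 vs Keq = 1.0610e+04 ⇒ Q<K, forward
Step 1:
                  G         C         A         X
  Initial    0.4768    0.2584   0.09737   0.02261
  Change    -0.2304   -0.2304    0.2304   0.07679
  Equil      0.2464   0.02804    0.3277    0.0994
  solve Keq expr → x = 0.07679; check Q = 1.0610e+04
Then remove 0.07859 M of G.
Step 2:
                  G         C         A         X
  Initial    0.1678   0.02804    0.3277    0.0994
  Change   0.009417  0.009417 -0.009417 -0.003139
  Equil      0.1773   0.03745    0.3183   0.09626
  solve Keq expr → x = -0.003139; check Q = 1.0610e+04

x = -0.003139 M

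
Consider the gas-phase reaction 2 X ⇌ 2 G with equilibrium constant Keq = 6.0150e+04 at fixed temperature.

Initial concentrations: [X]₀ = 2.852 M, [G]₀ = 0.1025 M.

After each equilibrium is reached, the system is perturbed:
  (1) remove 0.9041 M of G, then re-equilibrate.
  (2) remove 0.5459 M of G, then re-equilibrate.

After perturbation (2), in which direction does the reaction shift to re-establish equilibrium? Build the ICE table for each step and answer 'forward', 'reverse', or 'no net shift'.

Q₀ = 0.001292 vs Keq = 6.0150e+04 ⇒ Q<K, forward
Step 1:
                  X         G
  init        2.852    0.1025
  Δ           -2.84      2.84
  eq          0.012     2.943
  solve Keq expr → x = 1.42; check Q = 6.0150e+04
Then remove 0.9041 M of G.
Step 2:
                  X         G
  init        0.012     2.038
  Δ       -0.003671  0.003671
  eq       0.008326     2.042
  solve Keq expr → x = 0.001836; check Q = 6.0150e+04
Then remove 0.5459 M of G.
Step 3:
                  X         G
  init     0.008326     1.496
  Δ       -0.002217  0.002217
  eq        0.00611     1.498
  solve Keq expr → x = 0.001108; check Q = 6.0150e+04

Direction: forward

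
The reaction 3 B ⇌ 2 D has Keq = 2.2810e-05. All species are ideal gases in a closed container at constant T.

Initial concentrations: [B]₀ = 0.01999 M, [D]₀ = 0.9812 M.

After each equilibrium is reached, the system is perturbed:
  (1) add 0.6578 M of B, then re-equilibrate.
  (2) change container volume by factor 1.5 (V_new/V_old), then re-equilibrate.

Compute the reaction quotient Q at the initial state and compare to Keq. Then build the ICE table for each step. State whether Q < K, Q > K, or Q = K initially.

Q₀ = 1.2052e+05; Q > K (proceeds reverse)

Q₀ = 1.2052e+05 vs Keq = 2.2810e-05 ⇒ Q>K, reverse
Step 1:
                   B          D
  I          0.01999     0.9812
  C            1.459    -0.9726
  E            1.479    0.00859
  solve Keq expr → x = -0.4863; check Q = 2.2810e-05
Then add 0.6578 M of B.
Step 2:
                   B          D
  I            2.137    0.00859
  C        -0.009344    0.00623
  E            2.127    0.01482
  solve Keq expr → x = 0.003115; check Q = 2.2810e-05
Then change container volume by factor 1.5 (V_new/V_old).
Step 3:
                   B          D
  I            1.418   0.009879
  C         0.002685   -0.00179
  E            1.421   0.008089
  solve Keq expr → x = -8.9500e-04; check Q = 2.2810e-05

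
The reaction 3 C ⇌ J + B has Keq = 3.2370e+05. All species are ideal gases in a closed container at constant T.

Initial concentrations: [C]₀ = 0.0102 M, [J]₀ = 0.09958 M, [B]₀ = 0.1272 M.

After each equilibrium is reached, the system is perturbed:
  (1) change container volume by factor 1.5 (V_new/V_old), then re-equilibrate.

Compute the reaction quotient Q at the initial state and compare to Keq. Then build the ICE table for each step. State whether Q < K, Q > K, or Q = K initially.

Q₀ = 1.1936e+04 vs Keq = 3.2370e+05 ⇒ Q<K, forward
Step 1:
                   C          J          B
  I           0.0102    0.09958     0.1272
  C         -0.00676   0.002253   0.002253
  E          0.00344     0.1018     0.1295
  solve Keq expr → x = 0.002253; check Q = 3.2370e+05
Then change container volume by factor 1.5 (V_new/V_old).
Step 2:
                   C          J          B
  I         0.002294    0.06789     0.0863
  C       3.2940e-04 -1.0980e-04 -1.0980e-04
  E         0.002623    0.06778    0.08619
  solve Keq expr → x = -1.0980e-04; check Q = 3.2370e+05

Q₀ = 1.1936e+04; Q < K (proceeds forward)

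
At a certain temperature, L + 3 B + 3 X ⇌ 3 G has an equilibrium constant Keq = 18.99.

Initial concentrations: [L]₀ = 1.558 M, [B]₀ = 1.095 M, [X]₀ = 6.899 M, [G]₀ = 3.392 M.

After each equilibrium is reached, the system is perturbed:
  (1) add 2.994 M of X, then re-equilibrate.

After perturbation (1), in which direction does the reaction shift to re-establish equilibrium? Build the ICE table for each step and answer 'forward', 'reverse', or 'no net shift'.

Q₀ = 0.0581 vs Keq = 18.99 ⇒ Q<K, forward
Step 1:
                    L           B           X           G
  I             1.558       1.095       6.899       3.392
  C           -0.2841     -0.8523     -0.8523      0.8523
  E             1.274      0.2427       6.047       4.244
  solve Keq expr → x = 0.2841; check Q = 18.99
Then add 2.994 M of X.
Step 2:
                    L           B           X           G
  I             1.274      0.2427       9.041       4.244
  C          -0.02501    -0.07502    -0.07502     0.07502
  E             1.249      0.1677       8.966       4.319
  solve Keq expr → x = 0.02501; check Q = 18.99

Direction: forward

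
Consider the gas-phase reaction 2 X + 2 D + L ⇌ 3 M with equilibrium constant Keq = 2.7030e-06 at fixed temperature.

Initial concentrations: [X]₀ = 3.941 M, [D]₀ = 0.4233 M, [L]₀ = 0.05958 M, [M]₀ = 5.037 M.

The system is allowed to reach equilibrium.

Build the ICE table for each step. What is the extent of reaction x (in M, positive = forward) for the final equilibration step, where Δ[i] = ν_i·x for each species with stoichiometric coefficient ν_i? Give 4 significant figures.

x = -1.63 M

Q₀ = 770.7 vs Keq = 2.7030e-06 ⇒ Q>K, reverse
Step 1:
                  X         D         L         M
  I           3.941    0.4233   0.05958     5.037
  C            3.26      3.26      1.63    -4.889
  E           7.201     3.683     1.689    0.1475
  solve Keq expr → x = -1.63; check Q = 2.7030e-06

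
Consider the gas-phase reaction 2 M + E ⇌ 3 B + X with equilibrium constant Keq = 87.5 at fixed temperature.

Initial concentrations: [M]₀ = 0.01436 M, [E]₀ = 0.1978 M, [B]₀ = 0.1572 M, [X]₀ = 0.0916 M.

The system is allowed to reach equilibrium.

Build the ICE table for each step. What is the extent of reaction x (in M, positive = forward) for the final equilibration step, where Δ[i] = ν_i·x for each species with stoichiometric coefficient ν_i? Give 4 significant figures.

Q₀ = 8.724 vs Keq = 87.5 ⇒ Q<K, forward
Step 1:
                  M         E         B         X
  init      0.01436    0.1978    0.1572    0.0916
  Δ        -0.00904  -0.00452   0.01356   0.00452
  eq        0.00532    0.1933    0.1708   0.09612
  solve Keq expr → x = 0.00452; check Q = 87.5

x = 0.00452 M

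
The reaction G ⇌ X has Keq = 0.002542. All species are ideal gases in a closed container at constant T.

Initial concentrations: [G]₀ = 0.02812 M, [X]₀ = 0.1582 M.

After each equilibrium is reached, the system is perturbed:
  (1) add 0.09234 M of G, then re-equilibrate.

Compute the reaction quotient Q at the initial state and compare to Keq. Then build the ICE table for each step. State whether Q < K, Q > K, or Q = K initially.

Q₀ = 5.626 vs Keq = 0.002542 ⇒ Q>K, reverse
Step 1:
                    G           X
  init        0.02812      0.1582
  Δ            0.1577     -0.1577
  eq           0.1858  4.7242e-04
  solve Keq expr → x = -0.1577; check Q = 0.002542
Then add 0.09234 M of G.
Step 2:
                    G           X
  init         0.2782  4.7242e-04
  Δ       -2.3413e-04  2.3413e-04
  eq            0.278  7.0656e-04
  solve Keq expr → x = 2.3413e-04; check Q = 0.002542

Q₀ = 5.626; Q > K (proceeds reverse)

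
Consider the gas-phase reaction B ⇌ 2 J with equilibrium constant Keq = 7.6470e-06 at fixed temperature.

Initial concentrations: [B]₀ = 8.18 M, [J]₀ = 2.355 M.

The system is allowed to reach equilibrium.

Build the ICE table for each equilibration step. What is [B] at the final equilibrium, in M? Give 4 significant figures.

Q₀ = 0.678 vs Keq = 7.6470e-06 ⇒ Q>K, reverse
Step 1:
                   B          J
  I             8.18      2.355
  C            1.173     -2.347
  E            9.353   0.008457
  solve Keq expr → x = -1.173; check Q = 7.6470e-06

[B]_eq = 9.353 M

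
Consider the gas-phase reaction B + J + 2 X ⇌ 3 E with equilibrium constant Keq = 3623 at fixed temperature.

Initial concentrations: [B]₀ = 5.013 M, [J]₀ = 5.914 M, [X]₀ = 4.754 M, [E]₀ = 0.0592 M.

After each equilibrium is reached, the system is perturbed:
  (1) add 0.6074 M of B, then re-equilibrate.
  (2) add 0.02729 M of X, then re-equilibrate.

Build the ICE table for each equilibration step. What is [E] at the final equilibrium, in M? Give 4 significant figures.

Q₀ = 3.0965e-07 vs Keq = 3623 ⇒ Q<K, forward
Step 1:
                  B         J         X         E
  Initial     5.013     5.914     4.754    0.0592
  Change     -2.327    -2.327    -4.654     6.981
  Equil       2.686     3.587   0.09998      7.04
  solve Keq expr → x = 2.327; check Q = 3623
Then add 0.6074 M of B.
Step 2:
                  B         J         X         E
  Initial     3.293     3.587   0.09998      7.04
  Change  -0.004649 -0.004649 -0.009298   0.01395
  Equil       3.289     3.582   0.09069     7.054
  solve Keq expr → x = 0.004649; check Q = 3623
Then add 0.02729 M of X.
Step 3:
                  B         J         X         E
  Initial     3.289     3.582     0.118     7.054
  Change   -0.01309  -0.01309  -0.02618   0.03927
  Equil       3.276     3.569   0.09179     7.093
  solve Keq expr → x = 0.01309; check Q = 3623

[E]_eq = 7.093 M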